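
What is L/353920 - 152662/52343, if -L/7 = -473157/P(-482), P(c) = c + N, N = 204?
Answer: -2170534677011/735716458240 ≈ -2.9502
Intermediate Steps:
P(c) = 204 + c (P(c) = c + 204 = 204 + c)
L = -3312099/278 (L = -(-3312099)/(204 - 482) = -(-3312099)/(-278) = -(-3312099)*(-1)/278 = -7*473157/278 = -3312099/278 ≈ -11914.)
L/353920 - 152662/52343 = -3312099/278/353920 - 152662/52343 = -3312099/278*1/353920 - 152662*1/52343 = -473157/14055680 - 152662/52343 = -2170534677011/735716458240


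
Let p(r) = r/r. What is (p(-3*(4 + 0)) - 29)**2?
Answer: 784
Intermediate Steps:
p(r) = 1
(p(-3*(4 + 0)) - 29)**2 = (1 - 29)**2 = (-28)**2 = 784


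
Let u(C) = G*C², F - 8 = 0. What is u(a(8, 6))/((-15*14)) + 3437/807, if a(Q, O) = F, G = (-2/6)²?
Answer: 1074047/254205 ≈ 4.2251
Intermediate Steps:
G = ⅑ (G = (-2*⅙)² = (-⅓)² = ⅑ ≈ 0.11111)
F = 8 (F = 8 + 0 = 8)
a(Q, O) = 8
u(C) = C²/9
u(a(8, 6))/((-15*14)) + 3437/807 = ((⅑)*8²)/((-15*14)) + 3437/807 = ((⅑)*64)/(-210) + 3437*(1/807) = (64/9)*(-1/210) + 3437/807 = -32/945 + 3437/807 = 1074047/254205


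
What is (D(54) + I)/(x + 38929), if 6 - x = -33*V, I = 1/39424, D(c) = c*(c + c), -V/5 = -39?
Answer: 17686213/137589760 ≈ 0.12854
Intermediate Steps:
V = 195 (V = -5*(-39) = 195)
D(c) = 2*c**2 (D(c) = c*(2*c) = 2*c**2)
I = 1/39424 ≈ 2.5365e-5
x = 6441 (x = 6 - (-33)*195 = 6 - 1*(-6435) = 6 + 6435 = 6441)
(D(54) + I)/(x + 38929) = (2*54**2 + 1/39424)/(6441 + 38929) = (2*2916 + 1/39424)/45370 = (5832 + 1/39424)*(1/45370) = (229920769/39424)*(1/45370) = 17686213/137589760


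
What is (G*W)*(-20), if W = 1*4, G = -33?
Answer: 2640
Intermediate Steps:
W = 4
(G*W)*(-20) = -33*4*(-20) = -132*(-20) = 2640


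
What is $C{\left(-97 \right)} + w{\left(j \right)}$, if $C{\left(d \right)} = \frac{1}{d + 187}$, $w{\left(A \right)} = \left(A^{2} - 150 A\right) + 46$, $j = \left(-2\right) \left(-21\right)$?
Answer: $- \frac{404099}{90} \approx -4490.0$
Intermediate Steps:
$j = 42$
$w{\left(A \right)} = 46 + A^{2} - 150 A$
$C{\left(d \right)} = \frac{1}{187 + d}$
$C{\left(-97 \right)} + w{\left(j \right)} = \frac{1}{187 - 97} + \left(46 + 42^{2} - 6300\right) = \frac{1}{90} + \left(46 + 1764 - 6300\right) = \frac{1}{90} - 4490 = - \frac{404099}{90}$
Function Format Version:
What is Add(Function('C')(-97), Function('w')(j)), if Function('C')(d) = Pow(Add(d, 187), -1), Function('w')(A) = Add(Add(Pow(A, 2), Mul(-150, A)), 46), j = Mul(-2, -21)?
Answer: Rational(-404099, 90) ≈ -4490.0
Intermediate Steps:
j = 42
Function('w')(A) = Add(46, Pow(A, 2), Mul(-150, A))
Function('C')(d) = Pow(Add(187, d), -1)
Add(Function('C')(-97), Function('w')(j)) = Add(Pow(Add(187, -97), -1), Add(46, Pow(42, 2), Mul(-150, 42))) = Add(Pow(90, -1), Add(46, 1764, -6300)) = Add(Rational(1, 90), -4490) = Rational(-404099, 90)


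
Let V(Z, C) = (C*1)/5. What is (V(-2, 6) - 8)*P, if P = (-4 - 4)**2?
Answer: -2176/5 ≈ -435.20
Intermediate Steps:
V(Z, C) = C/5 (V(Z, C) = C*(1/5) = C/5)
P = 64 (P = (-8)**2 = 64)
(V(-2, 6) - 8)*P = ((1/5)*6 - 8)*64 = (6/5 - 8)*64 = -34/5*64 = -2176/5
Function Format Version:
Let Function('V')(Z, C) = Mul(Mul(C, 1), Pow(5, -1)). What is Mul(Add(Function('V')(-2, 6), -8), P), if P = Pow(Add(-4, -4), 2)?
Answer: Rational(-2176, 5) ≈ -435.20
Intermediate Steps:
Function('V')(Z, C) = Mul(Rational(1, 5), C) (Function('V')(Z, C) = Mul(C, Rational(1, 5)) = Mul(Rational(1, 5), C))
P = 64 (P = Pow(-8, 2) = 64)
Mul(Add(Function('V')(-2, 6), -8), P) = Mul(Add(Mul(Rational(1, 5), 6), -8), 64) = Mul(Add(Rational(6, 5), -8), 64) = Mul(Rational(-34, 5), 64) = Rational(-2176, 5)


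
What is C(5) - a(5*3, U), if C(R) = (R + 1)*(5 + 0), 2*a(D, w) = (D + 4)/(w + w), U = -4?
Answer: 499/16 ≈ 31.188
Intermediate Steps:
a(D, w) = (4 + D)/(4*w) (a(D, w) = ((D + 4)/(w + w))/2 = ((4 + D)/((2*w)))/2 = ((4 + D)*(1/(2*w)))/2 = ((4 + D)/(2*w))/2 = (4 + D)/(4*w))
C(R) = 5 + 5*R (C(R) = (1 + R)*5 = 5 + 5*R)
C(5) - a(5*3, U) = (5 + 5*5) - (4 + 5*3)/(4*(-4)) = (5 + 25) - (-1)*(4 + 15)/(4*4) = 30 - (-1)*19/(4*4) = 30 - 1*(-19/16) = 30 + 19/16 = 499/16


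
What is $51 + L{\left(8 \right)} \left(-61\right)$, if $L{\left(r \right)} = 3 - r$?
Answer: $356$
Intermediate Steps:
$51 + L{\left(8 \right)} \left(-61\right) = 51 + \left(3 - 8\right) \left(-61\right) = 51 - -305 = 51 + 305 = 356$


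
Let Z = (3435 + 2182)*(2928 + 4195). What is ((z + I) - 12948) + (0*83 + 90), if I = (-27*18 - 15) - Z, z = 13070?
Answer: -40010180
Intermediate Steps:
Z = 40009891 (Z = 5617*7123 = 40009891)
I = -40010392 (I = (-27*18 - 15) - 1*40009891 = (-486 - 15) - 40009891 = -501 - 40009891 = -40010392)
((z + I) - 12948) + (0*83 + 90) = ((13070 - 40010392) - 12948) + (0*83 + 90) = (-39997322 - 12948) + (0 + 90) = -40010270 + 90 = -40010180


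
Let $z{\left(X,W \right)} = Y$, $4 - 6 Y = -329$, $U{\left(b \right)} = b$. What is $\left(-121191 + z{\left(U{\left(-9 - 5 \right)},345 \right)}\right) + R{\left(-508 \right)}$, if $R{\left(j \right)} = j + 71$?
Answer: $- \frac{243145}{2} \approx -1.2157 \cdot 10^{5}$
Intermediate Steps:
$Y = \frac{111}{2}$ ($Y = \frac{2}{3} - - \frac{329}{6} = \frac{2}{3} + \frac{329}{6} = \frac{111}{2} \approx 55.5$)
$z{\left(X,W \right)} = \frac{111}{2}$
$R{\left(j \right)} = 71 + j$
$\left(-121191 + z{\left(U{\left(-9 - 5 \right)},345 \right)}\right) + R{\left(-508 \right)} = \left(-121191 + \frac{111}{2}\right) + \left(71 - 508\right) = - \frac{242271}{2} - 437 = - \frac{243145}{2}$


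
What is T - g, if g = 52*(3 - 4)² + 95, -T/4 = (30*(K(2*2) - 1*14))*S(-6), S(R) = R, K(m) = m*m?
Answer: 1293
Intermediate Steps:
K(m) = m²
T = 1440 (T = -4*30*((2*2)² - 1*14)*(-6) = -4*30*(4² - 14)*(-6) = -4*30*(16 - 14)*(-6) = -4*30*2*(-6) = -240*(-6) = -4*(-360) = 1440)
g = 147 (g = 52*(-1)² + 95 = 52*1 + 95 = 52 + 95 = 147)
T - g = 1440 - 1*147 = 1440 - 147 = 1293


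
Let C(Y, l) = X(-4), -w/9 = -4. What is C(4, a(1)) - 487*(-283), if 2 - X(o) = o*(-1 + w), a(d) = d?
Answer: 137963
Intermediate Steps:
w = 36 (w = -9*(-4) = 36)
X(o) = 2 - 35*o (X(o) = 2 - o*(-1 + 36) = 2 - o*35 = 2 - 35*o)
C(Y, l) = 142 (C(Y, l) = 2 - 35*(-4) = 2 + 140 = 142)
C(4, a(1)) - 487*(-283) = 142 - 487*(-283) = 142 + 137821 = 137963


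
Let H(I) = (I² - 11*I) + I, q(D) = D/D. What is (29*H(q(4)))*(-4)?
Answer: 1044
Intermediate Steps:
q(D) = 1
H(I) = I² - 10*I
(29*H(q(4)))*(-4) = (29*(1*(-10 + 1)))*(-4) = (29*(1*(-9)))*(-4) = (29*(-9))*(-4) = -261*(-4) = 1044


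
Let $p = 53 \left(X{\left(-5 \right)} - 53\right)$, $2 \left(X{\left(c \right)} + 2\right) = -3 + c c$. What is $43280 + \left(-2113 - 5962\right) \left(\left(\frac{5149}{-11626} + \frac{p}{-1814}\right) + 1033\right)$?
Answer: $- \frac{87574409885465}{10544782} \approx -8.305 \cdot 10^{6}$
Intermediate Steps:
$X{\left(c \right)} = - \frac{7}{2} + \frac{c^{2}}{2}$ ($X{\left(c \right)} = -2 + \frac{-3 + c c}{2} = -2 + \frac{-3 + c^{2}}{2} = -2 + \left(- \frac{3}{2} + \frac{c^{2}}{2}\right) = - \frac{7}{2} + \frac{c^{2}}{2}$)
$p = -2332$ ($p = 53 \left(\left(- \frac{7}{2} + \frac{\left(-5\right)^{2}}{2}\right) - 53\right) = 53 \left(\left(- \frac{7}{2} + \frac{1}{2} \cdot 25\right) - 53\right) = 53 \left(\left(- \frac{7}{2} + \frac{25}{2}\right) - 53\right) = 53 \left(9 - 53\right) = 53 \left(-44\right) = -2332$)
$43280 + \left(-2113 - 5962\right) \left(\left(\frac{5149}{-11626} + \frac{p}{-1814}\right) + 1033\right) = 43280 + \left(-2113 - 5962\right) \left(\left(\frac{5149}{-11626} - \frac{2332}{-1814}\right) + 1033\right) = 43280 - 8075 \left(\left(5149 \left(- \frac{1}{11626}\right) - - \frac{1166}{907}\right) + 1033\right) = 43280 - 8075 \left(\left(- \frac{5149}{11626} + \frac{1166}{907}\right) + 1033\right) = 43280 - 8075 \left(\frac{8885773}{10544782} + 1033\right) = 43280 - \frac{88030788050425}{10544782} = - \frac{87574409885465}{10544782}$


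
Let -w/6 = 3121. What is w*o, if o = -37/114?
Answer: 115477/19 ≈ 6077.7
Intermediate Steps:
o = -37/114 (o = -37*1/114 = -37/114 ≈ -0.32456)
w = -18726 (w = -6*3121 = -18726)
w*o = -18726*(-37/114) = 115477/19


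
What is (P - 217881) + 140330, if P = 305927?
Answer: 228376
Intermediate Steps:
(P - 217881) + 140330 = (305927 - 217881) + 140330 = 88046 + 140330 = 228376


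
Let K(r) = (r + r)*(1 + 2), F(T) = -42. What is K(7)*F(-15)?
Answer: -1764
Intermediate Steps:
K(r) = 6*r (K(r) = (2*r)*3 = 6*r)
K(7)*F(-15) = (6*7)*(-42) = 42*(-42) = -1764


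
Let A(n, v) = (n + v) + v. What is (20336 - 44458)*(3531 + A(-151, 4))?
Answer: -81725336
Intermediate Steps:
A(n, v) = n + 2*v
(20336 - 44458)*(3531 + A(-151, 4)) = (20336 - 44458)*(3531 + (-151 + 2*4)) = -24122*(3531 + (-151 + 8)) = -24122*(3531 - 143) = -24122*3388 = -81725336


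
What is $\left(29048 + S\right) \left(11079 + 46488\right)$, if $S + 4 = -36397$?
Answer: $-423290151$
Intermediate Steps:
$S = -36401$ ($S = -4 - 36397 = -36401$)
$\left(29048 + S\right) \left(11079 + 46488\right) = \left(29048 - 36401\right) \left(11079 + 46488\right) = \left(-7353\right) 57567 = -423290151$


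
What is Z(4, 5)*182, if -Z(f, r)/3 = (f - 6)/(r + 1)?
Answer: 182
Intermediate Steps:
Z(f, r) = -3*(-6 + f)/(1 + r) (Z(f, r) = -3*(f - 6)/(r + 1) = -3*(-6 + f)/(1 + r))
Z(4, 5)*182 = (3*(6 - 1*4)/(1 + 5))*182 = (3*(6 - 4)/6)*182 = (3*(⅙)*2)*182 = 1*182 = 182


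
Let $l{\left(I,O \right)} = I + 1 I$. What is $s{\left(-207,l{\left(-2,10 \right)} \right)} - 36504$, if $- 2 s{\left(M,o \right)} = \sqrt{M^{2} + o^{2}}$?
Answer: $-36504 - \frac{\sqrt{42865}}{2} \approx -36608.0$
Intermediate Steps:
$l{\left(I,O \right)} = 2 I$ ($l{\left(I,O \right)} = I + I = 2 I$)
$s{\left(M,o \right)} = - \frac{\sqrt{M^{2} + o^{2}}}{2}$
$s{\left(-207,l{\left(-2,10 \right)} \right)} - 36504 = - \frac{\sqrt{\left(-207\right)^{2} + \left(2 \left(-2\right)\right)^{2}}}{2} - 36504 = - \frac{\sqrt{42849 + \left(-4\right)^{2}}}{2} - 36504 = - \frac{\sqrt{42849 + 16}}{2} - 36504 = - \frac{\sqrt{42865}}{2} - 36504 = -36504 - \frac{\sqrt{42865}}{2}$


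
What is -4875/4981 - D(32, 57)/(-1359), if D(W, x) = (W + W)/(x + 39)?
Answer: -19865413/20307537 ≈ -0.97823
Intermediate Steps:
D(W, x) = 2*W/(39 + x) (D(W, x) = (2*W)/(39 + x) = 2*W/(39 + x))
-4875/4981 - D(32, 57)/(-1359) = -4875/4981 - 2*32/(39 + 57)/(-1359) = -4875*1/4981 - 2*32/96*(-1/1359) = -4875/4981 - 2*32/96*(-1/1359) = -4875/4981 - 1*⅔*(-1/1359) = -4875/4981 - ⅔*(-1/1359) = -4875/4981 + 2/4077 = -19865413/20307537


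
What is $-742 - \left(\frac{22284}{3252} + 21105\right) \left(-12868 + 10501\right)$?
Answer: $\frac{13542144422}{271} \approx 4.9971 \cdot 10^{7}$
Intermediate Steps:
$-742 - \left(\frac{22284}{3252} + 21105\right) \left(-12868 + 10501\right) = -742 - \left(22284 \cdot \frac{1}{3252} + 21105\right) \left(-2367\right) = -742 - \left(\frac{1857}{271} + 21105\right) \left(-2367\right) = -742 - \frac{5721312}{271} \left(-2367\right) = -742 - - \frac{13542345504}{271} = -742 + \frac{13542345504}{271} = \frac{13542144422}{271}$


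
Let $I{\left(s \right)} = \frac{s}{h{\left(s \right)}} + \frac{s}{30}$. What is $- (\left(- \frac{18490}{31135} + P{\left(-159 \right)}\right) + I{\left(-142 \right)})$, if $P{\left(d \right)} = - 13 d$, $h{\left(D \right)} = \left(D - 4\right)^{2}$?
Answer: $- \frac{2052410268829}{995510490} \approx -2061.7$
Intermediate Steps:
$h{\left(D \right)} = \left(-4 + D\right)^{2}$
$I{\left(s \right)} = \frac{s}{30} + \frac{s}{\left(-4 + s\right)^{2}}$ ($I{\left(s \right)} = \frac{s}{\left(-4 + s\right)^{2}} + \frac{s}{30} = \frac{s}{30} + \frac{s}{\left(-4 + s\right)^{2}}$)
$- (\left(- \frac{18490}{31135} + P{\left(-159 \right)}\right) + I{\left(-142 \right)}) = - (\left(- \frac{18490}{31135} - -2067\right) - \left(\frac{71}{15} + \frac{142}{\left(-4 - 142\right)^{2}}\right)) = - (\left(\left(-18490\right) \frac{1}{31135} + 2067\right) - \left(\frac{71}{15} + \frac{142}{21316}\right)) = - (\left(- \frac{3698}{6227} + 2067\right) - \frac{757783}{159870}) = - (\frac{12867511}{6227} - \frac{757783}{159870}) = \left(-1\right) \frac{2052410268829}{995510490} = - \frac{2052410268829}{995510490}$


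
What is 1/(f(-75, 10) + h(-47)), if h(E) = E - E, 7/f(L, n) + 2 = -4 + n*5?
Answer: 44/7 ≈ 6.2857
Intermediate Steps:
f(L, n) = 7/(-6 + 5*n) (f(L, n) = 7/(-2 + (-4 + n*5)) = 7/(-2 + (-4 + 5*n)) = 7/(-6 + 5*n))
h(E) = 0
1/(f(-75, 10) + h(-47)) = 1/(7/(-6 + 5*10) + 0) = 1/(7/(-6 + 50) + 0) = 1/(7/44 + 0) = 1/(7/44) = 44/7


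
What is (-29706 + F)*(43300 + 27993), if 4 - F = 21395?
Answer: -3642858421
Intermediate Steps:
F = -21391 (F = 4 - 1*21395 = 4 - 21395 = -21391)
(-29706 + F)*(43300 + 27993) = (-29706 - 21391)*(43300 + 27993) = -51097*71293 = -3642858421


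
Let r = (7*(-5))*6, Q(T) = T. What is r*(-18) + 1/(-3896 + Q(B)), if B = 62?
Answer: 14492519/3834 ≈ 3780.0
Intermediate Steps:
r = -210 (r = -35*6 = -210)
r*(-18) + 1/(-3896 + Q(B)) = -210*(-18) + 1/(-3896 + 62) = 3780 + 1/(-3834) = 3780 - 1/3834 = 14492519/3834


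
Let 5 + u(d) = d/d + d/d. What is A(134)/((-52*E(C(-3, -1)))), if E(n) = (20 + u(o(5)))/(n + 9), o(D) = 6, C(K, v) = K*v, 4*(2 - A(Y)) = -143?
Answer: -453/884 ≈ -0.51244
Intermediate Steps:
A(Y) = 151/4 (A(Y) = 2 - ¼*(-143) = 2 + 143/4 = 151/4)
u(d) = -3 (u(d) = -5 + (d/d + d/d) = -5 + (1 + 1) = -5 + 2 = -3)
E(n) = 17/(9 + n) (E(n) = (20 - 3)/(n + 9) = 17/(9 + n))
A(134)/((-52*E(C(-3, -1)))) = 151/(4*((-884/(9 - 3*(-1))))) = 151/(4*((-884/(9 + 3)))) = 151/(4*((-884/12))) = 151/(4*((-52*17/12))) = 151/(4*(-221/3)) = (151/4)*(-3/221) = -453/884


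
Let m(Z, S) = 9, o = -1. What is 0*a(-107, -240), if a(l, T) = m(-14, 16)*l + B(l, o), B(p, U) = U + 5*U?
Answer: 0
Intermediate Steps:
B(p, U) = 6*U
a(l, T) = -6 + 9*l (a(l, T) = 9*l + 6*(-1) = 9*l - 6 = -6 + 9*l)
0*a(-107, -240) = 0*(-6 + 9*(-107)) = 0*(-6 - 963) = 0*(-969) = 0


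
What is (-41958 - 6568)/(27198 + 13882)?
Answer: -24263/20540 ≈ -1.1813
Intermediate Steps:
(-41958 - 6568)/(27198 + 13882) = -48526/41080 = -48526*1/41080 = -24263/20540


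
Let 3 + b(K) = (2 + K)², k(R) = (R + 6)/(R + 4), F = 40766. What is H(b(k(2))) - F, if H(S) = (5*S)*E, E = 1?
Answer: -366529/9 ≈ -40725.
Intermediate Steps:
k(R) = (6 + R)/(4 + R)
b(K) = -3 + (2 + K)²
H(S) = 5*S (H(S) = (5*S)*1 = 5*S)
H(b(k(2))) - F = 5*(-3 + (2 + (6 + 2)/(4 + 2))²) - 1*40766 = 5*(-3 + (2 + 8/6)²) - 40766 = 5*(-3 + (2 + (⅙)*8)²) - 40766 = 5*(-3 + (2 + 4/3)²) - 40766 = 5*(-3 + (10/3)²) - 40766 = 5*(-3 + 100/9) - 40766 = 5*(73/9) - 40766 = 365/9 - 40766 = -366529/9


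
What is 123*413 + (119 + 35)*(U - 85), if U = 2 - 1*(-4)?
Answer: 38633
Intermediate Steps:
U = 6 (U = 2 + 4 = 6)
123*413 + (119 + 35)*(U - 85) = 123*413 + (119 + 35)*(6 - 85) = 50799 + 154*(-79) = 50799 - 12166 = 38633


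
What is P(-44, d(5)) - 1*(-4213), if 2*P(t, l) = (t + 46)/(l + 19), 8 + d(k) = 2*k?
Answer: 88474/21 ≈ 4213.0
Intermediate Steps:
d(k) = -8 + 2*k
P(t, l) = (46 + t)/(2*(19 + l)) (P(t, l) = ((t + 46)/(l + 19))/2 = ((46 + t)/(19 + l))/2 = (46 + t)/(2*(19 + l)))
P(-44, d(5)) - 1*(-4213) = (46 - 44)/(2*(19 + (-8 + 2*5))) - 1*(-4213) = (½)*2/(19 + (-8 + 10)) + 4213 = (½)*2/(19 + 2) + 4213 = (½)*2/21 + 4213 = (½)*(1/21)*2 + 4213 = 1/21 + 4213 = 88474/21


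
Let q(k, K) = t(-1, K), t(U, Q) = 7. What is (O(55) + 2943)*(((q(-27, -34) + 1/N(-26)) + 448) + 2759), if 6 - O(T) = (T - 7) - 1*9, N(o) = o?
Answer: 121584165/13 ≈ 9.3526e+6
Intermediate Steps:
q(k, K) = 7
O(T) = 22 - T (O(T) = 6 - ((T - 7) - 1*9) = 6 - ((-7 + T) - 9) = 6 - (-16 + T) = 6 + (16 - T) = 22 - T)
(O(55) + 2943)*(((q(-27, -34) + 1/N(-26)) + 448) + 2759) = ((22 - 1*55) + 2943)*(((7 + 1/(-26)) + 448) + 2759) = ((22 - 55) + 2943)*(((7 - 1/26) + 448) + 2759) = (-33 + 2943)*((181/26 + 448) + 2759) = 2910*(11829/26 + 2759) = 2910*(83563/26) = 121584165/13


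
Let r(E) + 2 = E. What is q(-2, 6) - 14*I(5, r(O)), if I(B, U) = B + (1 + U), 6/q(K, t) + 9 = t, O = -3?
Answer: -16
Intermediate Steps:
r(E) = -2 + E
q(K, t) = 6/(-9 + t)
I(B, U) = 1 + B + U
q(-2, 6) - 14*I(5, r(O)) = 6/(-9 + 6) - 14*(1 + 5 + (-2 - 3)) = 6/(-3) - 14*(1 + 5 - 5) = 6*(-⅓) - 14*1 = -2 - 14 = -16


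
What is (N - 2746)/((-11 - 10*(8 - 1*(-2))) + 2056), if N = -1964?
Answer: -942/389 ≈ -2.4216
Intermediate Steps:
(N - 2746)/((-11 - 10*(8 - 1*(-2))) + 2056) = (-1964 - 2746)/((-11 - 10*(8 - 1*(-2))) + 2056) = -4710/((-11 - 10*(8 + 2)) + 2056) = -4710/((-11 - 10*10) + 2056) = -4710/((-11 - 100) + 2056) = -4710/(-111 + 2056) = -4710/1945 = -4710*1/1945 = -942/389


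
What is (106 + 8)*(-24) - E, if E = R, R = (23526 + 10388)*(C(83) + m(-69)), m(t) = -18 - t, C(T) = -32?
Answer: -647102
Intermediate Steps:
R = 644366 (R = (23526 + 10388)*(-32 + (-18 - 1*(-69))) = 33914*(-32 + (-18 + 69)) = 33914*(-32 + 51) = 33914*19 = 644366)
E = 644366
(106 + 8)*(-24) - E = (106 + 8)*(-24) - 1*644366 = 114*(-24) - 644366 = -2736 - 644366 = -647102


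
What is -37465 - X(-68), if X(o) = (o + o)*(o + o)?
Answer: -55961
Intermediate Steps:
X(o) = 4*o**2 (X(o) = (2*o)*(2*o) = 4*o**2)
-37465 - X(-68) = -37465 - 4*(-68)**2 = -37465 - 4*4624 = -37465 - 1*18496 = -37465 - 18496 = -55961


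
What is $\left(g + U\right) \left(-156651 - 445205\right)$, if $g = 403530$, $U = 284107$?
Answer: $-413858454272$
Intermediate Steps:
$\left(g + U\right) \left(-156651 - 445205\right) = \left(403530 + 284107\right) \left(-156651 - 445205\right) = 687637 \left(-601856\right) = -413858454272$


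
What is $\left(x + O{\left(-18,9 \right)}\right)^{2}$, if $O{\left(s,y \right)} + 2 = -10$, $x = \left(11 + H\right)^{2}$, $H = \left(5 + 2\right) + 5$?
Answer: $267289$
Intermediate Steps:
$H = 12$ ($H = 7 + 5 = 12$)
$x = 529$ ($x = \left(11 + 12\right)^{2} = 23^{2} = 529$)
$O{\left(s,y \right)} = -12$ ($O{\left(s,y \right)} = -2 - 10 = -12$)
$\left(x + O{\left(-18,9 \right)}\right)^{2} = \left(529 - 12\right)^{2} = 517^{2} = 267289$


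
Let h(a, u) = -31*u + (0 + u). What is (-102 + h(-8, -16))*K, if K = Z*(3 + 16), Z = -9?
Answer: -64638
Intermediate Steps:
h(a, u) = -30*u (h(a, u) = -31*u + u = -30*u)
K = -171 (K = -9*(3 + 16) = -9*19 = -171)
(-102 + h(-8, -16))*K = (-102 - 30*(-16))*(-171) = (-102 + 480)*(-171) = 378*(-171) = -64638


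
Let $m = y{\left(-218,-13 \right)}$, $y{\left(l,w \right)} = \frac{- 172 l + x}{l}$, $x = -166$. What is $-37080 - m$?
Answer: $- \frac{4023055}{109} \approx -36909.0$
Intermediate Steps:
$y{\left(l,w \right)} = \frac{-166 - 172 l}{l}$ ($y{\left(l,w \right)} = \frac{- 172 l - 166}{l} = \frac{-166 - 172 l}{l}$)
$m = - \frac{18665}{109}$ ($m = -172 - \frac{166}{-218} = -172 - - \frac{83}{109} = -172 + \frac{83}{109} = - \frac{18665}{109} \approx -171.24$)
$-37080 - m = -37080 - - \frac{18665}{109} = -37080 + \frac{18665}{109} = - \frac{4023055}{109}$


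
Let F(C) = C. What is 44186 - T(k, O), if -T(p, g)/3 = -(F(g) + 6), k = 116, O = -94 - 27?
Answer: 44531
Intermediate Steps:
O = -121
T(p, g) = 18 + 3*g (T(p, g) = -(-3)*(g + 6) = -(-3)*(6 + g) = -3*(-6 - g) = 18 + 3*g)
44186 - T(k, O) = 44186 - (18 + 3*(-121)) = 44186 - (18 - 363) = 44186 - 1*(-345) = 44186 + 345 = 44531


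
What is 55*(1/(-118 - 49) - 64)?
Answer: -587895/167 ≈ -3520.3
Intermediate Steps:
55*(1/(-118 - 49) - 64) = 55*(1/(-167) - 64) = 55*(-1/167 - 64) = 55*(-10689/167) = -587895/167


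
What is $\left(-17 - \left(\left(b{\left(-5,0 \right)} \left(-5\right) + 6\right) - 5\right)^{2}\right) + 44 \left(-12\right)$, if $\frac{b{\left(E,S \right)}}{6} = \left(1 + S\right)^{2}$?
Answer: $-1386$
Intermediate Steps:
$b{\left(E,S \right)} = 6 \left(1 + S\right)^{2}$
$\left(-17 - \left(\left(b{\left(-5,0 \right)} \left(-5\right) + 6\right) - 5\right)^{2}\right) + 44 \left(-12\right) = \left(-17 - \left(\left(6 \left(1 + 0\right)^{2} \left(-5\right) + 6\right) - 5\right)^{2}\right) + 44 \left(-12\right) = \left(-17 - \left(\left(6 \cdot 1^{2} \left(-5\right) + 6\right) - 5\right)^{2}\right) - 528 = \left(-17 - \left(\left(6 \cdot 1 \left(-5\right) + 6\right) - 5\right)^{2}\right) - 528 = \left(-17 - \left(\left(6 \left(-5\right) + 6\right) - 5\right)^{2}\right) - 528 = \left(-17 - \left(\left(-30 + 6\right) - 5\right)^{2}\right) - 528 = \left(-17 - \left(-24 - 5\right)^{2}\right) - 528 = \left(-17 - \left(-29\right)^{2}\right) - 528 = \left(-17 - 841\right) - 528 = -858 - 528 = -1386$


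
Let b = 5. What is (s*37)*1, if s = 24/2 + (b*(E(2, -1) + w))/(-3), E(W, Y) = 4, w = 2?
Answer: 74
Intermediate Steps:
s = 2 (s = 24/2 + (5*(4 + 2))/(-3) = 24*(½) + (5*6)*(-⅓) = 12 + 30*(-⅓) = 12 - 10 = 2)
(s*37)*1 = (2*37)*1 = 74*1 = 74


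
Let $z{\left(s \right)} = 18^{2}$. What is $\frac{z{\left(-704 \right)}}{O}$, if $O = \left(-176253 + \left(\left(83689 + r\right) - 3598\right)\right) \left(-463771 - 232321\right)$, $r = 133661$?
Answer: $- \frac{81}{6525688477} \approx -1.2412 \cdot 10^{-8}$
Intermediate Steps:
$z{\left(s \right)} = 324$
$O = -26102753908$ ($O = \left(-176253 + \left(\left(83689 + 133661\right) - 3598\right)\right) \left(-463771 - 232321\right) = \left(-176253 + \left(217350 - 3598\right)\right) \left(-696092\right) = \left(-176253 + 213752\right) \left(-696092\right) = 37499 \left(-696092\right) = -26102753908$)
$\frac{z{\left(-704 \right)}}{O} = \frac{324}{-26102753908} = 324 \left(- \frac{1}{26102753908}\right) = - \frac{81}{6525688477}$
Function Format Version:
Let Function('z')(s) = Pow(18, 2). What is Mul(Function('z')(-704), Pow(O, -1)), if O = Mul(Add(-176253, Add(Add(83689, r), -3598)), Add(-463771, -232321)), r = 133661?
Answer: Rational(-81, 6525688477) ≈ -1.2412e-8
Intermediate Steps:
Function('z')(s) = 324
O = -26102753908 (O = Mul(Add(-176253, Add(Add(83689, 133661), -3598)), Add(-463771, -232321)) = Mul(Add(-176253, Add(217350, -3598)), -696092) = Mul(Add(-176253, 213752), -696092) = Mul(37499, -696092) = -26102753908)
Mul(Function('z')(-704), Pow(O, -1)) = Mul(324, Pow(-26102753908, -1)) = Mul(324, Rational(-1, 26102753908)) = Rational(-81, 6525688477)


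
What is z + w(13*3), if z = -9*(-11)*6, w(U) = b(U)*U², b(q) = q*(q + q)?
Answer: 4627476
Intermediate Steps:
b(q) = 2*q² (b(q) = q*(2*q) = 2*q²)
w(U) = 2*U⁴ (w(U) = (2*U²)*U² = 2*U⁴)
z = 594 (z = 99*6 = 594)
z + w(13*3) = 594 + 2*(13*3)⁴ = 594 + 2*39⁴ = 594 + 2*2313441 = 594 + 4626882 = 4627476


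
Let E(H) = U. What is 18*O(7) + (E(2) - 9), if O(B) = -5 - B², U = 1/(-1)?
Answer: -982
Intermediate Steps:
U = -1
E(H) = -1
18*O(7) + (E(2) - 9) = 18*(-5 - 1*7²) + (-1 - 9) = 18*(-5 - 1*49) - 10 = 18*(-5 - 49) - 10 = 18*(-54) - 10 = -972 - 10 = -982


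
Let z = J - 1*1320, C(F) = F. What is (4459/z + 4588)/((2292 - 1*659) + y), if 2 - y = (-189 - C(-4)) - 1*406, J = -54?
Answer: 6299453/3058524 ≈ 2.0596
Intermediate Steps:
z = -1374 (z = -54 - 1*1320 = -54 - 1320 = -1374)
y = 593 (y = 2 - ((-189 - 1*(-4)) - 1*406) = 2 - ((-189 + 4) - 406) = 2 - (-185 - 406) = 2 - 1*(-591) = 2 + 591 = 593)
(4459/z + 4588)/((2292 - 1*659) + y) = (4459/(-1374) + 4588)/((2292 - 1*659) + 593) = (4459*(-1/1374) + 4588)/((2292 - 659) + 593) = (-4459/1374 + 4588)/(1633 + 593) = (6299453/1374)/2226 = (6299453/1374)*(1/2226) = 6299453/3058524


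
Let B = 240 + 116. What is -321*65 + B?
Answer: -20509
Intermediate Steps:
B = 356
-321*65 + B = -321*65 + 356 = -20865 + 356 = -20509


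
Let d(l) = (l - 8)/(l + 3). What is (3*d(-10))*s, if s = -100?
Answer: -5400/7 ≈ -771.43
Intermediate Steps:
d(l) = (-8 + l)/(3 + l)
(3*d(-10))*s = (3*((-8 - 10)/(3 - 10)))*(-100) = (3*(-18/(-7)))*(-100) = (3*(-⅐*(-18)))*(-100) = (3*(18/7))*(-100) = (54/7)*(-100) = -5400/7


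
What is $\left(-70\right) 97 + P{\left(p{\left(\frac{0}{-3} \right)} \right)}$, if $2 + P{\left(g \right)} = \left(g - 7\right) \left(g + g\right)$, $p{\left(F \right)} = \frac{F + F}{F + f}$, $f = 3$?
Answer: $-6792$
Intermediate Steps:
$p{\left(F \right)} = \frac{2 F}{3 + F}$ ($p{\left(F \right)} = \frac{F + F}{F + 3} = \frac{2 F}{3 + F}$)
$P{\left(g \right)} = -2 + 2 g \left(-7 + g\right)$ ($P{\left(g \right)} = -2 + \left(g - 7\right) \left(g + g\right) = -2 + \left(-7 + g\right) 2 g = -2 + 2 g \left(-7 + g\right)$)
$\left(-70\right) 97 + P{\left(p{\left(\frac{0}{-3} \right)} \right)} = \left(-70\right) 97 - \left(2 + 0 + 14 \cdot 2 \frac{0}{-3} \frac{1}{3 + \frac{0}{-3}}\right) = -6790 - \left(2 + 0 + 14 \cdot 2 \cdot 0 \left(- \frac{1}{3}\right) \frac{1}{3 + 0 \left(- \frac{1}{3}\right)}\right) = -6790 - \left(2 + 0 + 14 \cdot 2 \cdot 0 \frac{1}{3 + 0}\right) = -6790 - \left(2 + 0 + 14 \cdot 2 \cdot 0 \cdot \frac{1}{3}\right) = -6790 - \left(2 - 2 \cdot 0^{2}\right) = -6790 + \left(-2 + 0 + 2 \cdot 0\right) = -6790 + \left(-2 + 0 + 0\right) = -6790 - 2 = -6792$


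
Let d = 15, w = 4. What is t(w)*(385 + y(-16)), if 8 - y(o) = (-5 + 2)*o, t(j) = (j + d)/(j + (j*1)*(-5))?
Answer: -6555/16 ≈ -409.69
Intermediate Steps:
t(j) = -(15 + j)/(4*j) (t(j) = (j + 15)/(j + (j*1)*(-5)) = (15 + j)/(j + j*(-5)) = (15 + j)/(j - 5*j) = (15 + j)/((-4*j)) = (15 + j)*(-1/(4*j)) = -(15 + j)/(4*j))
y(o) = 8 + 3*o (y(o) = 8 - (-5 + 2)*o = 8 - (-3)*o = 8 + 3*o)
t(w)*(385 + y(-16)) = ((¼)*(-15 - 1*4)/4)*(385 + (8 + 3*(-16))) = ((¼)*(¼)*(-15 - 4))*(385 + (8 - 48)) = ((¼)*(¼)*(-19))*(385 - 40) = -19/16*345 = -6555/16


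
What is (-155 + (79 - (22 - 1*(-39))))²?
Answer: 18769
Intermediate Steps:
(-155 + (79 - (22 - 1*(-39))))² = (-155 + (79 - (22 + 39)))² = (-155 + (79 - 1*61))² = (-155 + (79 - 61))² = (-155 + 18)² = (-137)² = 18769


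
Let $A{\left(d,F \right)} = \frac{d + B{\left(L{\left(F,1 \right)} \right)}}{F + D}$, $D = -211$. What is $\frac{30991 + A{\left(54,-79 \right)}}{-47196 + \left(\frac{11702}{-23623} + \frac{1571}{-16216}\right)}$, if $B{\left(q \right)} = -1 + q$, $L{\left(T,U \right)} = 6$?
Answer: $- \frac{1721390995487004}{2621545682810485} \approx -0.65663$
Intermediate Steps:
$A{\left(d,F \right)} = \frac{5 + d}{-211 + F}$ ($A{\left(d,F \right)} = \frac{d + \left(-1 + 6\right)}{F - 211} = \frac{d + 5}{-211 + F} = \frac{5 + d}{-211 + F}$)
$\frac{30991 + A{\left(54,-79 \right)}}{-47196 + \left(\frac{11702}{-23623} + \frac{1571}{-16216}\right)} = \frac{30991 + \frac{5 + 54}{-211 - 79}}{-47196 + \left(\frac{11702}{-23623} + \frac{1571}{-16216}\right)} = \frac{30991 + \frac{1}{-290} \cdot 59}{-47196 + \left(11702 \left(- \frac{1}{23623}\right) + 1571 \left(- \frac{1}{16216}\right)\right)} = \frac{30991 - \frac{59}{290}}{-47196 - \frac{226871365}{383070568}} = \frac{8987331}{290 \left(- \frac{18079625398693}{383070568}\right)} = \frac{8987331}{290} \left(- \frac{383070568}{18079625398693}\right) = - \frac{1721390995487004}{2621545682810485}$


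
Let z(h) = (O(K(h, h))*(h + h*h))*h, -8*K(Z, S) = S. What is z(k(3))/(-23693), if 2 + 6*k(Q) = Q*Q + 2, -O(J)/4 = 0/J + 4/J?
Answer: -480/23693 ≈ -0.020259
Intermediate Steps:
K(Z, S) = -S/8
O(J) = -16/J (O(J) = -4*(0/J + 4/J) = -4*(0 + 4/J) = -16/J)
k(Q) = Q²/6 (k(Q) = -⅓ + (Q*Q + 2)/6 = -⅓ + (Q² + 2)/6 = -⅓ + (2 + Q²)/6 = -⅓ + (⅓ + Q²/6) = Q²/6)
z(h) = 128*h + 128*h² (z(h) = ((-16*(-8/h))*(h + h*h))*h = ((-(-128)/h)*(h + h²))*h = ((128/h)*(h + h²))*h = (128*(h + h²)/h)*h = 128*h + 128*h²)
z(k(3))/(-23693) = (128*((⅙)*3²)*(1 + (⅙)*3²))/(-23693) = (128*((⅙)*9)*(1 + (⅙)*9))*(-1/23693) = (128*(3/2)*(1 + 3/2))*(-1/23693) = (128*(3/2)*(5/2))*(-1/23693) = 480*(-1/23693) = -480/23693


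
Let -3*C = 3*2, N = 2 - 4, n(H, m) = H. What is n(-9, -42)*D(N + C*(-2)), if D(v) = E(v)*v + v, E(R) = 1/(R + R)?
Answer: -45/2 ≈ -22.500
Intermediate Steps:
N = -2
E(R) = 1/(2*R)
C = -2 ≈ -2.0000
D(v) = ½ + v (D(v) = (1/(2*v))*v + v = ½ + v)
n(-9, -42)*D(N + C*(-2)) = -9*(½ + (-2 - 2*(-2))) = -9*(½ + (-2 + 4)) = -9*(½ + 2) = -9*5/2 = -45/2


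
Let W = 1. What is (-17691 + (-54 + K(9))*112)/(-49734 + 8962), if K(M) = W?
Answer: 23627/40772 ≈ 0.57949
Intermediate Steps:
K(M) = 1
(-17691 + (-54 + K(9))*112)/(-49734 + 8962) = (-17691 + (-54 + 1)*112)/(-49734 + 8962) = (-17691 - 53*112)/(-40772) = (-17691 - 5936)*(-1/40772) = -23627*(-1/40772) = 23627/40772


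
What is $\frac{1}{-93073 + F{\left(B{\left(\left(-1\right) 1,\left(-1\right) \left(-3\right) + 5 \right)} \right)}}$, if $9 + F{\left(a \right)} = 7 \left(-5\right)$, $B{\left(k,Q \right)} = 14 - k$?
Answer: $- \frac{1}{93117} \approx -1.0739 \cdot 10^{-5}$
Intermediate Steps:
$F{\left(a \right)} = -44$ ($F{\left(a \right)} = -9 + 7 \left(-5\right) = -9 - 35 = -44$)
$\frac{1}{-93073 + F{\left(B{\left(\left(-1\right) 1,\left(-1\right) \left(-3\right) + 5 \right)} \right)}} = \frac{1}{-93073 - 44} = \frac{1}{-93117} = - \frac{1}{93117}$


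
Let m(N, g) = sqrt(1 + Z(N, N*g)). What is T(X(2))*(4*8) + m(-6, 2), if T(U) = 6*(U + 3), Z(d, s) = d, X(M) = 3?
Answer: 1152 + I*sqrt(5) ≈ 1152.0 + 2.2361*I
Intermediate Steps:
m(N, g) = sqrt(1 + N)
T(U) = 18 + 6*U (T(U) = 6*(3 + U) = 18 + 6*U)
T(X(2))*(4*8) + m(-6, 2) = (18 + 6*3)*(4*8) + sqrt(1 - 6) = (18 + 18)*32 + sqrt(-5) = 36*32 + I*sqrt(5) = 1152 + I*sqrt(5)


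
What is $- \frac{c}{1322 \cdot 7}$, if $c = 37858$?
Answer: $- \frac{18929}{4627} \approx -4.091$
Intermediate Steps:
$- \frac{c}{1322 \cdot 7} = - \frac{37858}{1322 \cdot 7} = - \frac{37858}{9254} = \left(-1\right) \frac{18929}{4627} = - \frac{18929}{4627}$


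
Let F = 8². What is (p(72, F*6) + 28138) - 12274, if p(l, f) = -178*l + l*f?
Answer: 30696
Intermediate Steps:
F = 64
p(l, f) = -178*l + f*l
(p(72, F*6) + 28138) - 12274 = (72*(-178 + 64*6) + 28138) - 12274 = (72*(-178 + 384) + 28138) - 12274 = (72*206 + 28138) - 12274 = (14832 + 28138) - 12274 = 42970 - 12274 = 30696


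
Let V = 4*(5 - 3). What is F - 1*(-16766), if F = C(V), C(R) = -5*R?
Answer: 16726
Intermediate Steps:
V = 8 (V = 4*2 = 8)
F = -40 (F = -5*8 = -40)
F - 1*(-16766) = -40 - 1*(-16766) = -40 + 16766 = 16726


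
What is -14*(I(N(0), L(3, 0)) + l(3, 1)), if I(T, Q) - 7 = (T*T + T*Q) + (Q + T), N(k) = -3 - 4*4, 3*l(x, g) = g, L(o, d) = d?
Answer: -14672/3 ≈ -4890.7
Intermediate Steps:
l(x, g) = g/3
N(k) = -19 (N(k) = -3 - 16 = -19)
I(T, Q) = 7 + Q + T + T² + Q*T (I(T, Q) = 7 + ((T*T + T*Q) + (Q + T)) = 7 + ((T² + Q*T) + (Q + T)) = 7 + (Q + T + T² + Q*T) = 7 + Q + T + T² + Q*T)
-14*(I(N(0), L(3, 0)) + l(3, 1)) = -14*((7 + 0 - 19 + (-19)² + 0*(-19)) + (⅓)*1) = -14*((7 + 0 - 19 + 361 + 0) + ⅓) = -14*(349 + ⅓) = -14*1048/3 = -14672/3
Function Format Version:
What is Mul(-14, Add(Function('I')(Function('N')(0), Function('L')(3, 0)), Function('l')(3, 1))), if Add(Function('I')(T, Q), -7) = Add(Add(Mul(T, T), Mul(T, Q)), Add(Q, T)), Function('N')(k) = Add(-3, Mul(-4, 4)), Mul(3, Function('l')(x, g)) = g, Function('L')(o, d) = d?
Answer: Rational(-14672, 3) ≈ -4890.7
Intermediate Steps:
Function('l')(x, g) = Mul(Rational(1, 3), g)
Function('N')(k) = -19 (Function('N')(k) = Add(-3, -16) = -19)
Function('I')(T, Q) = Add(7, Q, T, Pow(T, 2), Mul(Q, T)) (Function('I')(T, Q) = Add(7, Add(Add(Mul(T, T), Mul(T, Q)), Add(Q, T))) = Add(7, Add(Add(Pow(T, 2), Mul(Q, T)), Add(Q, T))) = Add(7, Add(Q, T, Pow(T, 2), Mul(Q, T))) = Add(7, Q, T, Pow(T, 2), Mul(Q, T)))
Mul(-14, Add(Function('I')(Function('N')(0), Function('L')(3, 0)), Function('l')(3, 1))) = Mul(-14, Add(Add(7, 0, -19, Pow(-19, 2), Mul(0, -19)), Mul(Rational(1, 3), 1))) = Mul(-14, Add(Add(7, 0, -19, 361, 0), Rational(1, 3))) = Mul(-14, Add(349, Rational(1, 3))) = Mul(-14, Rational(1048, 3)) = Rational(-14672, 3)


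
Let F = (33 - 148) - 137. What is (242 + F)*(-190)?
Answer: 1900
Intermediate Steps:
F = -252 (F = -115 - 137 = -252)
(242 + F)*(-190) = (242 - 252)*(-190) = -10*(-190) = 1900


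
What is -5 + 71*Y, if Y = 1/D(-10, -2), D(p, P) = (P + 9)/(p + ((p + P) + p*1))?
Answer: -2307/7 ≈ -329.57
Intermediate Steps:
D(p, P) = (9 + P)/(P + 3*p) (D(p, P) = (9 + P)/(p + ((P + p) + p)) = (9 + P)/(p + (P + 2*p)) = (9 + P)/(P + 3*p))
Y = -32/7 (Y = 1/((9 - 2)/(-2 + 3*(-10))) = 1/(7/(-2 - 30)) = 1/(7/(-32)) = 1/(-1/32*7) = 1/(-7/32) = -32/7 ≈ -4.5714)
-5 + 71*Y = -5 + 71*(-32/7) = -5 - 2272/7 = -2307/7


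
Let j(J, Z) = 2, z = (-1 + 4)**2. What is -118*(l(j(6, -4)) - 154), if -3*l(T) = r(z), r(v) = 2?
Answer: 54752/3 ≈ 18251.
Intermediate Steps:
z = 9 (z = 3**2 = 9)
l(T) = -2/3 (l(T) = -1/3*2 = -2/3)
-118*(l(j(6, -4)) - 154) = -118*(-2/3 - 154) = -118*(-464/3) = 54752/3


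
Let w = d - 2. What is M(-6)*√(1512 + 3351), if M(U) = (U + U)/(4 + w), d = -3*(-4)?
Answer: -6*√4863/7 ≈ -59.773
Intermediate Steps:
d = 12
w = 10 (w = 12 - 2 = 10)
M(U) = U/7 (M(U) = (U + U)/(4 + 10) = (2*U)/14 = (2*U)*(1/14) = U/7)
M(-6)*√(1512 + 3351) = ((⅐)*(-6))*√(1512 + 3351) = -6*√4863/7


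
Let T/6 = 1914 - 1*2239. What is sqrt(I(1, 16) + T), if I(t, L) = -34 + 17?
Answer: I*sqrt(1967) ≈ 44.351*I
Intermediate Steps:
I(t, L) = -17
T = -1950 (T = 6*(1914 - 1*2239) = 6*(1914 - 2239) = 6*(-325) = -1950)
sqrt(I(1, 16) + T) = sqrt(-17 - 1950) = sqrt(-1967) = I*sqrt(1967)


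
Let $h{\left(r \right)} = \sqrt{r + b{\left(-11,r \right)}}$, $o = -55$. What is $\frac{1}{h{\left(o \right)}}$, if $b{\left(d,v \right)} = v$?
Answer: $- \frac{i \sqrt{110}}{110} \approx - 0.095346 i$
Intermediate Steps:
$h{\left(r \right)} = \sqrt{2} \sqrt{r}$ ($h{\left(r \right)} = \sqrt{r + r} = \sqrt{2 r} = \sqrt{2} \sqrt{r}$)
$\frac{1}{h{\left(o \right)}} = \frac{1}{\sqrt{2} \sqrt{-55}} = \frac{1}{\sqrt{2} i \sqrt{55}} = \frac{1}{i \sqrt{110}} = - \frac{i \sqrt{110}}{110}$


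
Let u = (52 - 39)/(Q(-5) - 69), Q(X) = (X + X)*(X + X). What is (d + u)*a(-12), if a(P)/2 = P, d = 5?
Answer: -4032/31 ≈ -130.06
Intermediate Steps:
Q(X) = 4*X**2 (Q(X) = (2*X)*(2*X) = 4*X**2)
a(P) = 2*P
u = 13/31 (u = (52 - 39)/(4*(-5)**2 - 69) = 13/(4*25 - 69) = 13/(100 - 69) = 13/31 ≈ 0.41935)
(d + u)*a(-12) = (5 + 13/31)*(2*(-12)) = (168/31)*(-24) = -4032/31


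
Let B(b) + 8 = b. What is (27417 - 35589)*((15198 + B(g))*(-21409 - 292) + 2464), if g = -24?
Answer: 2689526979144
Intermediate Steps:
B(b) = -8 + b
(27417 - 35589)*((15198 + B(g))*(-21409 - 292) + 2464) = (27417 - 35589)*((15198 + (-8 - 24))*(-21409 - 292) + 2464) = -8172*((15198 - 32)*(-21701) + 2464) = -8172*(15166*(-21701) + 2464) = -8172*(-329117366 + 2464) = -8172*(-329114902) = 2689526979144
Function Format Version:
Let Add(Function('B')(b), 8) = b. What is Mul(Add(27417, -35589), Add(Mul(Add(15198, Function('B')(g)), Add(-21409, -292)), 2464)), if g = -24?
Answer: 2689526979144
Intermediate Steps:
Function('B')(b) = Add(-8, b)
Mul(Add(27417, -35589), Add(Mul(Add(15198, Function('B')(g)), Add(-21409, -292)), 2464)) = Mul(Add(27417, -35589), Add(Mul(Add(15198, Add(-8, -24)), Add(-21409, -292)), 2464)) = Mul(-8172, Add(Mul(Add(15198, -32), -21701), 2464)) = Mul(-8172, Add(Mul(15166, -21701), 2464)) = Mul(-8172, Add(-329117366, 2464)) = Mul(-8172, -329114902) = 2689526979144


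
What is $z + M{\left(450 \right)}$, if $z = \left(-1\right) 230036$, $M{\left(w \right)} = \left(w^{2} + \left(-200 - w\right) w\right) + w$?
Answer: $-319586$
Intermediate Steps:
$M{\left(w \right)} = w + w^{2} + w \left(-200 - w\right)$ ($M{\left(w \right)} = \left(w^{2} + w \left(-200 - w\right)\right) + w = w + w^{2} + w \left(-200 - w\right)$)
$z = -230036$
$z + M{\left(450 \right)} = -230036 - 89550 = -319586$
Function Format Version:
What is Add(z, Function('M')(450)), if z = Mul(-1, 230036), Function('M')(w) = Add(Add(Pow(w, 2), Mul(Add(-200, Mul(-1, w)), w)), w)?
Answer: -319586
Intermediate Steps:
Function('M')(w) = Add(w, Pow(w, 2), Mul(w, Add(-200, Mul(-1, w)))) (Function('M')(w) = Add(Add(Pow(w, 2), Mul(w, Add(-200, Mul(-1, w)))), w) = Add(w, Pow(w, 2), Mul(w, Add(-200, Mul(-1, w)))))
z = -230036
Add(z, Function('M')(450)) = Add(-230036, Mul(-199, 450)) = Add(-230036, -89550) = -319586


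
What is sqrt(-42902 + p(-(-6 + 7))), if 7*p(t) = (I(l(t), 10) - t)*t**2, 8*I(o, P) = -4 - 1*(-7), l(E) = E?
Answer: I*sqrt(33635014)/28 ≈ 207.13*I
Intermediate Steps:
I(o, P) = 3/8 (I(o, P) = (-4 - 1*(-7))/8 = (-4 + 7)/8 = (1/8)*3 = 3/8)
p(t) = t**2*(3/8 - t)/7 (p(t) = ((3/8 - t)*t**2)/7 = (t**2*(3/8 - t))/7 = t**2*(3/8 - t)/7)
sqrt(-42902 + p(-(-6 + 7))) = sqrt(-42902 + (-(-6 + 7))**2*(3 - (-8)*(-6 + 7))/56) = sqrt(-42902 + (-1*1)**2*(3 - (-8))/56) = sqrt(-42902 + (1/56)*(-1)**2*(3 - 8*(-1))) = sqrt(-42902 + (1/56)*1*(3 + 8)) = sqrt(-42902 + (1/56)*1*11) = sqrt(-42902 + 11/56) = sqrt(-2402501/56) = I*sqrt(33635014)/28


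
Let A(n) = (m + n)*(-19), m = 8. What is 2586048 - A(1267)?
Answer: 2610273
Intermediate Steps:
A(n) = -152 - 19*n (A(n) = (8 + n)*(-19) = -152 - 19*n)
2586048 - A(1267) = 2586048 - (-152 - 19*1267) = 2586048 - (-152 - 24073) = 2586048 - 1*(-24225) = 2586048 + 24225 = 2610273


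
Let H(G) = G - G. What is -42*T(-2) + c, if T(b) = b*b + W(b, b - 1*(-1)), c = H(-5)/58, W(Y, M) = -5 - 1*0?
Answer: 42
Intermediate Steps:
W(Y, M) = -5 (W(Y, M) = -5 + 0 = -5)
H(G) = 0
c = 0 (c = 0/58 = 0*(1/58) = 0)
T(b) = -5 + b² (T(b) = b*b - 5 = b² - 5 = -5 + b²)
-42*T(-2) + c = -42*(-5 + (-2)²) + 0 = -42*(-5 + 4) + 0 = -42*(-1) + 0 = 42 + 0 = 42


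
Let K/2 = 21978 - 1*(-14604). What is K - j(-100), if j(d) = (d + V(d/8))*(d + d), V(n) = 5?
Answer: 54164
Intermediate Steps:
j(d) = 2*d*(5 + d) (j(d) = (d + 5)*(d + d) = (5 + d)*(2*d) = 2*d*(5 + d))
K = 73164 (K = 2*(21978 - 1*(-14604)) = 2*(21978 + 14604) = 2*36582 = 73164)
K - j(-100) = 73164 - 2*(-100)*(5 - 100) = 73164 - 2*(-100)*(-95) = 73164 - 1*19000 = 73164 - 19000 = 54164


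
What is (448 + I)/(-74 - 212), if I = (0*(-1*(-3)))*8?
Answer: -224/143 ≈ -1.5664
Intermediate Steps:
I = 0 (I = (0*3)*8 = 0*8 = 0)
(448 + I)/(-74 - 212) = (448 + 0)/(-74 - 212) = 448/(-286) = 448*(-1/286) = -224/143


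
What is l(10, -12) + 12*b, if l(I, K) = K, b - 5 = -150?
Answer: -1752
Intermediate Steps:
b = -145 (b = 5 - 150 = -145)
l(10, -12) + 12*b = -12 + 12*(-145) = -12 - 1740 = -1752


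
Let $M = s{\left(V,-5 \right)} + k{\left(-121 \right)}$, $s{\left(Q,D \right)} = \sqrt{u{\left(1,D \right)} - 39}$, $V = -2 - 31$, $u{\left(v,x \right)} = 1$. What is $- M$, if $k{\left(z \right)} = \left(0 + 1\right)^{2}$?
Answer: $-1 - i \sqrt{38} \approx -1.0 - 6.1644 i$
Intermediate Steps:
$k{\left(z \right)} = 1$ ($k{\left(z \right)} = 1^{2} = 1$)
$V = -33$ ($V = -2 - 31 = -33$)
$s{\left(Q,D \right)} = i \sqrt{38}$ ($s{\left(Q,D \right)} = \sqrt{1 - 39} = \sqrt{-38} = i \sqrt{38}$)
$M = 1 + i \sqrt{38}$ ($M = i \sqrt{38} + 1 = 1 + i \sqrt{38} \approx 1.0 + 6.1644 i$)
$- M = - (1 + i \sqrt{38}) = -1 - i \sqrt{38}$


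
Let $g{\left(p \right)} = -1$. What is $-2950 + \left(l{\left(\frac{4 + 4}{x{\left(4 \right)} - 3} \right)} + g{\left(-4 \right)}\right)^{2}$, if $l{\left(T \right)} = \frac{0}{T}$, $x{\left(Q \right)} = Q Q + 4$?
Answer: $-2949$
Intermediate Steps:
$x{\left(Q \right)} = 4 + Q^{2}$ ($x{\left(Q \right)} = Q^{2} + 4 = 4 + Q^{2}$)
$l{\left(T \right)} = 0$
$-2950 + \left(l{\left(\frac{4 + 4}{x{\left(4 \right)} - 3} \right)} + g{\left(-4 \right)}\right)^{2} = -2950 + \left(0 - 1\right)^{2} = -2950 + \left(-1\right)^{2} = -2950 + 1 = -2949$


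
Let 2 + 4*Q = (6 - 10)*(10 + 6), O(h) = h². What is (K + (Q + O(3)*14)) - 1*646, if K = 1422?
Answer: 1771/2 ≈ 885.50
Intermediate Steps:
Q = -33/2 (Q = -½ + ((6 - 10)*(10 + 6))/4 = -½ + (-4*16)/4 = -½ + (¼)*(-64) = -½ - 16 = -33/2 ≈ -16.500)
(K + (Q + O(3)*14)) - 1*646 = (1422 + (-33/2 + 3²*14)) - 1*646 = (1422 + (-33/2 + 9*14)) - 646 = (1422 + (-33/2 + 126)) - 646 = (1422 + 219/2) - 646 = 3063/2 - 646 = 1771/2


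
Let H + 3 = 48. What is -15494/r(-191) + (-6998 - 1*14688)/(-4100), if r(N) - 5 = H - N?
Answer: -29149537/494050 ≈ -59.001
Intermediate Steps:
H = 45 (H = -3 + 48 = 45)
r(N) = 50 - N (r(N) = 5 + (45 - N) = 50 - N)
-15494/r(-191) + (-6998 - 1*14688)/(-4100) = -15494/(50 - 1*(-191)) + (-6998 - 1*14688)/(-4100) = -15494/(50 + 191) + (-6998 - 14688)*(-1/4100) = -15494/241 - 21686*(-1/4100) = -15494*1/241 + 10843/2050 = -15494/241 + 10843/2050 = -29149537/494050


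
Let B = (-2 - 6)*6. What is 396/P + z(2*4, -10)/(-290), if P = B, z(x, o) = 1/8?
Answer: -19141/2320 ≈ -8.2504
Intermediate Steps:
z(x, o) = ⅛
B = -48 (B = -8*6 = -48)
P = -48
396/P + z(2*4, -10)/(-290) = 396/(-48) + (⅛)/(-290) = 396*(-1/48) + (⅛)*(-1/290) = -33/4 - 1/2320 = -19141/2320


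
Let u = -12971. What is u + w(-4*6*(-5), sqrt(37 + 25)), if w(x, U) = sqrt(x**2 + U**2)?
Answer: -12971 + sqrt(14462) ≈ -12851.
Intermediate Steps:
w(x, U) = sqrt(U**2 + x**2)
u + w(-4*6*(-5), sqrt(37 + 25)) = -12971 + sqrt((sqrt(37 + 25))**2 + (-4*6*(-5))**2) = -12971 + sqrt((sqrt(62))**2 + (-24*(-5))**2) = -12971 + sqrt(62 + 120**2) = -12971 + sqrt(62 + 14400) = -12971 + sqrt(14462)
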